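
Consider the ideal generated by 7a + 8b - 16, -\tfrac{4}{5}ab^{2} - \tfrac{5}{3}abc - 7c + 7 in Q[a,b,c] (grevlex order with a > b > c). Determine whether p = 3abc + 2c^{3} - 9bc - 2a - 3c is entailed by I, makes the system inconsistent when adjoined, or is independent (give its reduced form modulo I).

3abc + 2c^{3} - 9bc - 2a - 3c is independent of I; its normal form modulo I is -\tfrac{24}{7}b^{2}c + 2c^{3} - \tfrac{15}{7}bc + \tfrac{16}{7}b - 3c - \tfrac{32}{7}.

First compute the reduced Gröbner basis of I by Buchberger's algorithm.
f_1 = 7a + 8b - 16, LT = a.
f_2 = -\tfrac{4}{5}ab^{2} - \tfrac{5}{3}abc - 7c + 7, LT = ab^{2}.

S(f_1,f_2): lcm = ab^{2}. S = \tfrac{8}{7}b^{3} - \tfrac{25}{12}abc - \tfrac{16}{7}b^{2} - \tfrac{35}{4}c + \tfrac{35}{4}.
  reduce S modulo (f_1, f_2):
  remainder \tfrac{8}{7}b^{3} + \tfrac{50}{21}b^{2}c - \tfrac{16}{7}b^{2} - \tfrac{100}{21}bc - \tfrac{35}{4}c + \tfrac{35}{4} ≠ 0; add h_3 = \tfrac{8}{7}b^{3} + \tfrac{50}{21}b^{2}c - \tfrac{16}{7}b^{2} - \tfrac{100}{21}bc - \tfrac{35}{4}c + \tfrac{35}{4} to the basis.

The other S-polynomials (S(f_1,h_3), S(f_2,h_3)) all reduce to 0 modulo the current basis, so we have a Gröbner basis.
Inter-reduce: drop elements whose leading term is divisible by another's, tail-reduce, and make monic.
Reduced Gröbner basis: {b^{3} + \tfrac{25}{12}b^{2}c - 2b^{2} - \tfrac{25}{6}bc - \tfrac{245}{32}c + \tfrac{245}{32}, a + \tfrac{8}{7}b - \tfrac{16}{7}}.
Label its elements g_1 = b^{3} + \tfrac{25}{12}b^{2}c - 2b^{2} - \tfrac{25}{6}bc - \tfrac{245}{32}c + \tfrac{245}{32}, g_2 = a + \tfrac{8}{7}b - \tfrac{16}{7}.

Reduce p = 3abc + 2c^{3} - 9bc - 2a - 3c modulo G:
  leading term abc: subtract (3bc)·g_2 from 3abc + 2c^{3} - 9bc - 2a - 3c → -\tfrac{24}{7}b^{2}c + 2c^{3} - \tfrac{15}{7}bc - 2a - 3c
  leading term b^{2}c: no divisor's leading term divides it; move -\tfrac{24}{7}b^{2}c to the remainder.
  leading term c^{3}: no divisor's leading term divides it; move 2c^{3} to the remainder.
  leading term bc: no divisor's leading term divides it; move -\tfrac{15}{7}bc to the remainder.
  leading term a: subtract (-2)·g_2 from -2a - 3c → \tfrac{16}{7}b - 3c - \tfrac{32}{7}
  leading term b: no divisor's leading term divides it; move \tfrac{16}{7}b to the remainder.
  leading term c: no divisor's leading term divides it; move -3c to the remainder.
  leading term 1: no divisor's leading term divides it; move -\tfrac{32}{7} to the remainder.
  normal form = -\tfrac{24}{7}b^{2}c + 2c^{3} - \tfrac{15}{7}bc + \tfrac{16}{7}b - 3c - \tfrac{32}{7}.
The normal form is nonzero, so p ∉ I. Since p minus its normal form lies in I, I + (p) = I + (r) where r = -\tfrac{24}{7}b^{2}c + 2c^{3} - \tfrac{15}{7}bc + \tfrac{16}{7}b - 3c - \tfrac{32}{7}; decide whether this ideal is the whole ring.
Run Buchberger on G together with r (pairs among the g_i already reduce to 0 since G is a Gröbner basis):
g_1 = b^{3} + \tfrac{25}{12}b^{2}c - 2b^{2} - \tfrac{25}{6}bc - \tfrac{245}{32}c + \tfrac{245}{32}, LT = b^{3}.
g_2 = a + \tfrac{8}{7}b - \tfrac{16}{7}, LT = a.
r = -\tfrac{24}{7}b^{2}c + 2c^{3} - \tfrac{15}{7}bc + \tfrac{16}{7}b - 3c - \tfrac{32}{7}, LT = b^{2}c.

S(g_1,r): lcm = b^{3}c. S = \tfrac{25}{12}b^{2}c^{2} + \tfrac{7}{12}bc^{3} - \tfrac{21}{8}b^{2}c - \tfrac{25}{6}bc^{2} + \tfrac{2}{3}b^{2} - \tfrac{7}{8}bc - \tfrac{245}{32}c^{2} - \tfrac{4}{3}b + \tfrac{245}{32}c.
  reduce S modulo (g_1, g_2, r):
  remainder \tfrac{7}{12}bc^{3} + \tfrac{175}{144}c^{4} - \tfrac{175}{32}bc^{2} - \tfrac{49}{32}c^{3} + \tfrac{2}{3}b^{2} + \tfrac{1241}{576}bc - \tfrac{455}{48}c^{2} - \tfrac{37}{12}b + \tfrac{4133}{576}c + \tfrac{7}{2} ≠ 0; add m_4 = \tfrac{7}{12}bc^{3} + \tfrac{175}{144}c^{4} - \tfrac{175}{32}bc^{2} - \tfrac{49}{32}c^{3} + \tfrac{2}{3}b^{2} + \tfrac{1241}{576}bc - \tfrac{455}{48}c^{2} - \tfrac{37}{12}b + \tfrac{4133}{576}c + \tfrac{7}{2} to the basis.

S(g_1,m_4): lcm = b^{3}c^{3}. S = \tfrac{75}{8}b^{3}c^{2} + \tfrac{5}{8}b^{2}c^{3} - \tfrac{25}{6}bc^{4} - \tfrac{8}{7}b^{4} - \tfrac{1241}{336}b^{3}c + \tfrac{65}{4}b^{2}c^{2} - \tfrac{245}{32}c^{4} + \tfrac{37}{7}b^{3} - \tfrac{4133}{336}b^{2}c + \tfrac{245}{32}c^{3} - 6b^{2}.
  reduce S modulo (g_1, g_2, r, m_4):
  remainder -\tfrac{2705}{1152}c^{5} - \tfrac{65125}{3072}c^{4} + \tfrac{10903985}{129024}bc^{2} + \tfrac{865085}{18432}c^{3} - \tfrac{3025}{224}b^{2} - \tfrac{2023625}{86016}bc + \tfrac{9911215}{64512}c^{2} + \tfrac{920765}{16128}b - \tfrac{10245805}{86016}c - \tfrac{529265}{8064} ≠ 0; add m_5 = -\tfrac{2705}{1152}c^{5} - \tfrac{65125}{3072}c^{4} + \tfrac{10903985}{129024}bc^{2} + \tfrac{865085}{18432}c^{3} - \tfrac{3025}{224}b^{2} - \tfrac{2023625}{86016}bc + \tfrac{9911215}{64512}c^{2} + \tfrac{920765}{16128}b - \tfrac{10245805}{86016}c - \tfrac{529265}{8064} to the basis.

The other S-polynomials (S(g_1,g_2), S(g_2,r), S(g_2,m_4), S(r,m_4), S(g_1,m_5), S(g_2,m_5), S(r,m_5), S(m_4,m_5)) all reduce to 0 modulo the current basis, so we have a Gröbner basis.
Inter-reduce: drop elements whose leading term is divisible by another's, tail-reduce, and make monic.
Reduced Gröbner basis: {c^{5} + \tfrac{39075}{4328}c^{4} - \tfrac{2180797}{60592}bc^{2} - \tfrac{173017}{8656}c^{3} + \tfrac{21780}{3787}b^{2} + \tfrac{1214175}{121184}bc - \tfrac{1982243}{30296}c^{2} - \tfrac{184153}{7574}b + \tfrac{6147483}{121184}c + \tfrac{105853}{3787}, bc^{3} + \tfrac{25}{12}c^{4} - \tfrac{75}{8}bc^{2} - \tfrac{21}{8}c^{3} + \tfrac{8}{7}b^{2} + \tfrac{1241}{336}bc - \tfrac{65}{4}c^{2} - \tfrac{37}{7}b + \tfrac{4133}{336}c + 6, b^{3} + \tfrac{175}{144}c^{3} - 2b^{2} - \tfrac{175}{32}bc + \tfrac{25}{18}b - \tfrac{455}{48}c + \tfrac{1405}{288}, b^{2}c - \tfrac{7}{12}c^{3} + \tfrac{5}{8}bc - \tfrac{2}{3}b + \tfrac{7}{8}c + \tfrac{4}{3}, a + \tfrac{8}{7}b - \tfrac{16}{7}}.
The reduced Gröbner basis of I + (p) is {c^{5} + \tfrac{39075}{4328}c^{4} - \tfrac{2180797}{60592}bc^{2} - \tfrac{173017}{8656}c^{3} + \tfrac{21780}{3787}b^{2} + \tfrac{1214175}{121184}bc - \tfrac{1982243}{30296}c^{2} - \tfrac{184153}{7574}b + \tfrac{6147483}{121184}c + \tfrac{105853}{3787}, bc^{3} + \tfrac{25}{12}c^{4} - \tfrac{75}{8}bc^{2} - \tfrac{21}{8}c^{3} + \tfrac{8}{7}b^{2} + \tfrac{1241}{336}bc - \tfrac{65}{4}c^{2} - \tfrac{37}{7}b + \tfrac{4133}{336}c + 6, b^{3} + \tfrac{175}{144}c^{3} - 2b^{2} - \tfrac{175}{32}bc + \tfrac{25}{18}b - \tfrac{455}{48}c + \tfrac{1405}{288}, b^{2}c - \tfrac{7}{12}c^{3} + \tfrac{5}{8}bc - \tfrac{2}{3}b + \tfrac{7}{8}c + \tfrac{4}{3}, a + \tfrac{8}{7}b - \tfrac{16}{7}} ≠ {1}, a proper ideal, so the enlarged system stays consistent: p is independent of I, with normal form -\tfrac{24}{7}b^{2}c + 2c^{3} - \tfrac{15}{7}bc + \tfrac{16}{7}b - 3c - \tfrac{32}{7}.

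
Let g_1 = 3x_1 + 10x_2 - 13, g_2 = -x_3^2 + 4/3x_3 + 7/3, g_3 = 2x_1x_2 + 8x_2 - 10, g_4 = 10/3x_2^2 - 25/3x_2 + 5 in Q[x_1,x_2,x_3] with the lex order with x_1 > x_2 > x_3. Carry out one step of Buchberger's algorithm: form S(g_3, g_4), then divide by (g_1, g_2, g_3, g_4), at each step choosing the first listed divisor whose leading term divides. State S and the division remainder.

lcm(LM(g_3), LM(g_4)) = x_1x_2^2.
S = (lcm/LT(g_3))·g_3 − (lcm/LT(g_4))·g_4 = 5/2x_1x_2 - 3/2x_1 + 4x_2^2 - 5x_2.
Reduce S modulo (g_1, g_2, g_3, g_4) in that order:
  leading term x_1x_2: subtract (5/6x_2)·g_1 from 5/2x_1x_2 - 3/2x_1 + 4x_2^2 - 5x_2 → -3/2x_1 - 13/3x_2^2 + 35/6x_2
  leading term x_1: subtract (-1/2)·g_1 from -3/2x_1 - 13/3x_2^2 + 35/6x_2 → -13/3x_2^2 + 65/6x_2 - 13/2
  leading term x_2^2: subtract (-13/10)·g_4 from -13/3x_2^2 + 65/6x_2 - 13/2 → 0
The remainder is 0, so this S-polynomial contributes no new basis element.
An S-polynomial is built so that the two leading terms cancel; whether anything survives reduction is exactly the Gröbner-basis criterion.

S(g_3, g_4) = 5/2x_1x_2 - 3/2x_1 + 4x_2^2 - 5x_2; remainder on division = 0.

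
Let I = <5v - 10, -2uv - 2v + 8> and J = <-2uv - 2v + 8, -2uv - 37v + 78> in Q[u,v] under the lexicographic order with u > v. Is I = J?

Yes, the ideals are equal.

For a fixed monomial order, each ideal has a unique reduced Gröbner basis; comparing bases decides equality.
Buchberger on the first generating set:
f_1 = 5v - 10, LT = v.
f_2 = -2uv - 2v + 8, LT = uv.

S(f_1,f_2): lcm = uv. S = -2u - v + 4.
  leading term u: no divisor's leading term divides it; move -2u to the remainder.
  leading term v: subtract (-1/5)·f_1 from -v + 4 → 2
  leading term 1: no divisor's leading term divides it; move 2 to the remainder.
  remainder -2u + 2 ≠ 0; add g_3 = -2u + 2 to the basis.

S(f_1,g_3): leading monomials are coprime, so the S-polynomial reduces to 0 (Buchberger's first criterion).
S(f_2,g_3): lcm = uv. S = 2v - 4.
  leading term v: subtract (2/5)·f_1 from 2v - 4 → 0
  remainder 0.

Every S-polynomial of the final basis reduces to 0, so we have a Gröbner basis.
Inter-reduce: drop elements whose leading term is divisible by another's, tail-reduce, and make monic.
Reduced Gröbner basis: {u - 1, v - 2}.

Buchberger on the second generating set:
h_1 = -2uv - 2v + 8, LT = uv.
h_2 = -2uv - 37v + 78, LT = uv.

S(h_1,h_2): lcm = uv. S = -35/2v + 35.
  leading term v: no divisor's leading term divides it; move -35/2v to the remainder.
  leading term 1: no divisor's leading term divides it; move 35 to the remainder.
  remainder -35/2v + 35 ≠ 0; add k_3 = -35/2v + 35 to the basis.

S(h_1,k_3): lcm = uv. S = 2u + v - 4.
  leading term u: no divisor's leading term divides it; move 2u to the remainder.
  leading term v: subtract (-2/35)·k_3 from v - 4 → -2
  leading term 1: no divisor's leading term divides it; move -2 to the remainder.
  remainder 2u - 2 ≠ 0; add k_4 = 2u - 2 to the basis.

S(h_2,k_3): lcm = uv. S = 2u + 37/2v - 39.
  leading term u: subtract (1)·k_4 from 2u + 37/2v - 39 → 37/2v - 37
  leading term v: subtract (-37/35)·k_3 from 37/2v - 37 → 0
  remainder 0.

S(h_1,k_4): lcm = uv. S = 2v - 4.
  leading term v: subtract (-4/35)·k_3 from 2v - 4 → 0
  remainder 0.

S(h_2,k_4): lcm = uv. S = 39/2v - 39.
  leading term v: subtract (-39/35)·k_3 from 39/2v - 39 → 0
  remainder 0.

S(k_3,k_4): leading monomials are coprime, so the S-polynomial reduces to 0 (Buchberger's first criterion).
Every S-polynomial of the final basis reduces to 0, so we have a Gröbner basis.
Inter-reduce: drop elements whose leading term is divisible by another's, tail-reduce, and make monic.
Reduced Gröbner basis: {u - 1, v - 2}.

Same reduced basis, so the two generating sets span the same ideal.
The same test decides containment: I ⊆ J iff every generator of I reduces to 0 modulo a Gröbner basis of J.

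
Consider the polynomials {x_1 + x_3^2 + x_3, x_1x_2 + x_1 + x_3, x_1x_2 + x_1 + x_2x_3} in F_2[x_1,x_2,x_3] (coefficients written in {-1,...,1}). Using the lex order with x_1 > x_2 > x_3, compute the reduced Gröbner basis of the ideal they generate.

f_1 = x_1 + x_3^2 + x_3, LT = x_1.
f_2 = x_1x_2 + x_1 + x_3, LT = x_1x_2.
f_3 = x_1x_2 + x_1 + x_2x_3, LT = x_1x_2.

S(f_1,f_2): lcm = x_1x_2. S = x_1 + x_2x_3^2 + x_2x_3 + x_3.
  leading term x_1: subtract (1)·f_1 from x_1 + x_2x_3^2 + x_2x_3 + x_3 → x_2x_3^2 + x_2x_3 + x_3^2
  leading term x_2x_3^2: no divisor's leading term divides it; move x_2x_3^2 to the remainder.
  leading term x_2x_3: no divisor's leading term divides it; move x_2x_3 to the remainder.
  leading term x_3^2: no divisor's leading term divides it; move x_3^2 to the remainder.
  remainder x_2x_3^2 + x_2x_3 + x_3^2 ≠ 0; add g_4 = x_2x_3^2 + x_2x_3 + x_3^2 to the basis.

S(f_1,f_3): lcm = x_1x_2. S = x_1 + x_2x_3^2.
  leading term x_1: subtract (1)·f_1 from x_1 + x_2x_3^2 → x_2x_3^2 + x_3^2 + x_3
  leading term x_2x_3^2: subtract (1)·g_4 from x_2x_3^2 + x_3^2 + x_3 → x_2x_3 + x_3
  leading term x_2x_3: no divisor's leading term divides it; move x_2x_3 to the remainder.
  leading term x_3: no divisor's leading term divides it; move x_3 to the remainder.
  remainder x_2x_3 + x_3 ≠ 0; add g_5 = x_2x_3 + x_3 to the basis.

S(f_2,f_3): lcm = x_1x_2. S = x_2x_3 + x_3.
  leading term x_2x_3: subtract (1)·g_5 from x_2x_3 + x_3 → 0
  remainder 0.

S(f_1,g_4): leading monomials are coprime, so the S-polynomial reduces to 0 (Buchberger's first criterion).
S(f_2,g_4): lcm = x_1x_2x_3^2. S = x_1x_2x_3 + x_3^3.
  leading term x_1x_2x_3: subtract (x_2x_3)·f_1 from x_1x_2x_3 + x_3^3 → x_2x_3^3 + x_2x_3^2 + x_3^3
  leading term x_2x_3^3: subtract (x_3)·g_4 from x_2x_3^3 + x_2x_3^2 + x_3^3 → 0
  remainder 0.

S(f_3,g_4): lcm = x_1x_2x_3^2. S = x_1x_2x_3 + x_2x_3^3.
  leading term x_1x_2x_3: subtract (x_2x_3)·f_1 from x_1x_2x_3 + x_2x_3^3 → x_2x_3^2
  leading term x_2x_3^2: subtract (1)·g_4 from x_2x_3^2 → x_2x_3 + x_3^2
  leading term x_2x_3: subtract (1)·g_5 from x_2x_3 + x_3^2 → x_3^2 + x_3
  leading term x_3^2: no divisor's leading term divides it; move x_3^2 to the remainder.
  leading term x_3: no divisor's leading term divides it; move x_3 to the remainder.
  remainder x_3^2 + x_3 ≠ 0; add g_6 = x_3^2 + x_3 to the basis.

S(f_1,g_5): leading monomials are coprime, so the S-polynomial reduces to 0 (Buchberger's first criterion).
S(f_2,g_5): lcm = x_1x_2x_3. S = x_3^2.
  leading term x_3^2: subtract (1)·g_6 from x_3^2 → x_3
  leading term x_3: no divisor's leading term divides it; move x_3 to the remainder.
  remainder x_3 ≠ 0; add g_7 = x_3 to the basis.

S(f_3,g_5): lcm = x_1x_2x_3. S = x_2x_3^2.
  leading term x_2x_3^2: subtract (1)·g_4 from x_2x_3^2 → x_2x_3 + x_3^2
  leading term x_2x_3: subtract (1)·g_5 from x_2x_3 + x_3^2 → x_3^2 + x_3
  leading term x_3^2: subtract (1)·g_6 from x_3^2 + x_3 → 0
  remainder 0.

S(g_4,g_5): lcm = x_2x_3^2. S = x_2x_3.
  leading term x_2x_3: subtract (1)·g_5 from x_2x_3 → x_3
  leading term x_3: subtract (1)·g_7 from x_3 → 0
  remainder 0.

S(f_1,g_6): leading monomials are coprime, so the S-polynomial reduces to 0 (Buchberger's first criterion).
S(f_2,g_6): leading monomials are coprime, so the S-polynomial reduces to 0 (Buchberger's first criterion).
S(f_3,g_6): leading monomials are coprime, so the S-polynomial reduces to 0 (Buchberger's first criterion).
S(g_4,g_6): lcm = x_2x_3^2. S = x_3^2.
  leading term x_3^2: subtract (1)·g_6 from x_3^2 → x_3
  leading term x_3: subtract (1)·g_7 from x_3 → 0
  remainder 0.

S(g_5,g_6): lcm = x_2x_3^2. S = x_2x_3 + x_3^2.
  leading term x_2x_3: subtract (1)·g_5 from x_2x_3 + x_3^2 → x_3^2 + x_3
  leading term x_3^2: subtract (1)·g_6 from x_3^2 + x_3 → 0
  remainder 0.

S(f_1,g_7): leading monomials are coprime, so the S-polynomial reduces to 0 (Buchberger's first criterion).
S(f_2,g_7): leading monomials are coprime, so the S-polynomial reduces to 0 (Buchberger's first criterion).
S(f_3,g_7): leading monomials are coprime, so the S-polynomial reduces to 0 (Buchberger's first criterion).
S(g_4,g_7): lcm = x_2x_3^2. S = x_2x_3 + x_3^2.
  leading term x_2x_3: subtract (1)·g_5 from x_2x_3 + x_3^2 → x_3^2 + x_3
  leading term x_3^2: subtract (1)·g_6 from x_3^2 + x_3 → 0
  remainder 0.

S(g_5,g_7): lcm = x_2x_3. S = x_3.
  leading term x_3: subtract (1)·g_7 from x_3 → 0
  remainder 0.

S(g_6,g_7): lcm = x_3^2. S = x_3.
  leading term x_3: subtract (1)·g_7 from x_3 → 0
  remainder 0.

Every S-polynomial of the final basis reduces to 0, so we have a Gröbner basis.
Inter-reduce: drop elements whose leading term is divisible by another's, tail-reduce, and make monic.

G = {x_1, x_3}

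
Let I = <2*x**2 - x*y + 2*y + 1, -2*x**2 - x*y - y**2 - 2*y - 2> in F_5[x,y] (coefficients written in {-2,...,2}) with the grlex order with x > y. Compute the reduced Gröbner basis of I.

G = {y**3 + 2*y**2 - x + 2*y, x**2 - y**2 + y + 2, x*y - 2*y**2 - 2}

f_1 = 2*x**2 - x*y + 2*y + 1, LT = x**2.
f_2 = -2*x**2 - x*y - y**2 - 2*y - 2, LT = x**2.

S(f_1,f_2): lcm = x**2. S = -x*y + 2*y**2 + 2.
  leading term x*y: no divisor's leading term divides it; move -x*y to the remainder.
  leading term y**2: no divisor's leading term divides it; move 2*y**2 to the remainder.
  leading term 1: no divisor's leading term divides it; move 2 to the remainder.
  remainder -x*y + 2*y**2 + 2 ≠ 0; add g_3 = -x*y + 2*y**2 + 2 to the basis.

S(f_1,g_3): lcm = x**2*y. S = -x*y**2 + y**2 + 2*x - 2*y.
  leading term x*y**2: subtract (y)·g_3 from -x*y**2 + y**2 + 2*x - 2*y → -2*y**3 + y**2 + 2*x + y
  leading term y**3: no divisor's leading term divides it; move -2*y**3 to the remainder.
  leading term y**2: no divisor's leading term divides it; move y**2 to the remainder.
  leading term x: no divisor's leading term divides it; move 2*x to the remainder.
  leading term y: no divisor's leading term divides it; move y to the remainder.
  remainder -2*y**3 + y**2 + 2*x + y ≠ 0; add g_4 = -2*y**3 + y**2 + 2*x + y to the basis.

S(f_2,g_3): lcm = x**2*y. S = -2*y**3 + y**2 + 2*x + y.
  leading term y**3: subtract (1)·g_4 from -2*y**3 + y**2 + 2*x + y → 0
  remainder 0.

S(f_1,g_4): leading monomials are coprime, so the S-polynomial reduces to 0 (Buchberger's first criterion).
S(f_2,g_4): leading monomials are coprime, so the S-polynomial reduces to 0 (Buchberger's first criterion).
S(g_3,g_4): lcm = x*y**3. S = -2*y**4 - 2*x*y**2 + x**2 - 2*x*y - 2*y**2.
  leading term y**4: subtract (y)·g_4 from -2*y**4 - 2*x*y**2 + x**2 - 2*x*y - 2*y**2 → -2*x*y**2 - y**3 + x**2 + x*y + 2*y**2
  leading term x*y**2: subtract (2*y)·g_3 from -2*x*y**2 - y**3 + x**2 + x*y + 2*y**2 → x**2 + x*y + 2*y**2 + y
  leading term x**2: subtract (-2)·f_1 from x**2 + x*y + 2*y**2 + y → -x*y + 2*y**2 + 2
  leading term x*y: subtract (1)·g_3 from -x*y + 2*y**2 + 2 → 0
  remainder 0.

Every S-polynomial of the final basis reduces to 0, so we have a Gröbner basis.
Inter-reduce: drop elements whose leading term is divisible by another's, tail-reduce, and make monic.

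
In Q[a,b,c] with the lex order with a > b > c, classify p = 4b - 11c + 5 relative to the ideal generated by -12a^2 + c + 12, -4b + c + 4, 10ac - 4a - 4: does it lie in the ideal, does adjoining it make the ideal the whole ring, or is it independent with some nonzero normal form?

First compute the reduced Gröbner basis of I by Buchberger's algorithm.
f_1 = -12a^2 + c + 12, LT = a^2.
f_2 = -4b + c + 4, LT = b.
f_3 = 10ac - 4a - 4, LT = ac.

S(f_1,f_2): leading monomials are coprime, so the S-polynomial reduces to 0 (Buchberger's first criterion).
S(f_1,f_3): lcm = a^2c. S = 2/5a^2 + 2/5a - 1/12c^2 - c.
  leading term a^2: subtract (-1/30)·f_1 from 2/5a^2 + 2/5a - 1/12c^2 - c → 2/5a - 1/12c^2 - 29/30c + 2/5
  leading term a: no divisor's leading term divides it; move 2/5a to the remainder.
  leading term c^2: no divisor's leading term divides it; move -1/12c^2 to the remainder.
  leading term c: no divisor's leading term divides it; move -29/30c to the remainder.
  leading term 1: no divisor's leading term divides it; move 2/5 to the remainder.
  remainder 2/5a - 1/12c^2 - 29/30c + 2/5 ≠ 0; add h_4 = 2/5a - 1/12c^2 - 29/30c + 2/5 to the basis.

S(f_2,f_3): leading monomials are coprime, so the S-polynomial reduces to 0 (Buchberger's first criterion).
S(f_1,h_4): lcm = a^2. S = 5/24ac^2 + 29/12ac - a - 1/12c - 1.
  leading term ac^2: subtract (1/48c)·f_3 from 5/24ac^2 + 29/12ac - a - 1/12c - 1 → 5/2ac - a - 1
  leading term ac: subtract (1/4)·f_3 from 5/2ac - a - 1 → 0
  remainder 0.

S(f_2,h_4): leading monomials are coprime, so the S-polynomial reduces to 0 (Buchberger's first criterion).
S(f_3,h_4): lcm = ac. S = -2/5a + 5/24c^3 + 29/12c^2 - c - 2/5.
  leading term a: subtract (-1)·h_4 from -2/5a + 5/24c^3 + 29/12c^2 - c - 2/5 → 5/24c^3 + 7/3c^2 - 59/30c
  leading term c^3: no divisor's leading term divides it; move 5/24c^3 to the remainder.
  leading term c^2: no divisor's leading term divides it; move 7/3c^2 to the remainder.
  leading term c: no divisor's leading term divides it; move -59/30c to the remainder.
  remainder 5/24c^3 + 7/3c^2 - 59/30c ≠ 0; add h_5 = 5/24c^3 + 7/3c^2 - 59/30c to the basis.

S(f_1,h_5): leading monomials are coprime, so the S-polynomial reduces to 0 (Buchberger's first criterion).
S(f_2,h_5): leading monomials are coprime, so the S-polynomial reduces to 0 (Buchberger's first criterion).
S(f_3,h_5): lcm = ac^3. S = -58/5ac^2 + 236/25ac - 2/5c^2.
  leading term ac^2: subtract (-29/25c)·f_3 from -58/5ac^2 + 236/25ac - 2/5c^2 → 24/5ac - 2/5c^2 - 116/25c
  leading term ac: subtract (12/25)·f_3 from 24/5ac - 2/5c^2 - 116/25c → 48/25a - 2/5c^2 - 116/25c + 48/25
  leading term a: subtract (24/5)·h_4 from 48/25a - 2/5c^2 - 116/25c + 48/25 → 0
  remainder 0.

S(h_4,h_5): leading monomials are coprime, so the S-polynomial reduces to 0 (Buchberger's first criterion).
Every S-polynomial of the final basis reduces to 0, so we have a Gröbner basis.
Inter-reduce: drop elements whose leading term is divisible by another's, tail-reduce, and make monic.
Reduced Gröbner basis: {a - 5/24c^2 - 29/12c + 1, b - 1/4c - 1, c^3 + 56/5c^2 - 236/25c}.
Label its elements g_1 = a - 5/24c^2 - 29/12c + 1, g_2 = b - 1/4c - 1, g_3 = c^3 + 56/5c^2 - 236/25c.

Reduce p = 4b - 11c + 5 modulo G:
  leading term b: subtract (4)·g_2 from 4b - 11c + 5 → -10c + 9
  leading term c: no divisor's leading term divides it; move -10c to the remainder.
  leading term 1: no divisor's leading term divides it; move 9 to the remainder.
  normal form = -10c + 9.
The normal form is nonzero, so p ∉ I. Since p minus its normal form lies in I, I + (p) = I + (r) where r = -10c + 9; decide whether this ideal is the whole ring.
Run Buchberger on G together with r (pairs among the g_i already reduce to 0 since G is a Gröbner basis):
g_1 = a - 5/24c^2 - 29/12c + 1, LT = a.
g_2 = b - 1/4c - 1, LT = b.
g_3 = c^3 + 56/5c^2 - 236/25c, LT = c^3.
r = -10c + 9, LT = c.

S(g_1,g_2): leading monomials are coprime, so the S-polynomial reduces to 0 (Buchberger's first criterion).
S(g_1,g_3): leading monomials are coprime, so the S-polynomial reduces to 0 (Buchberger's first criterion).
S(g_1,r): leading monomials are coprime, so the S-polynomial reduces to 0 (Buchberger's first criterion).
S(g_2,g_3): leading monomials are coprime, so the S-polynomial reduces to 0 (Buchberger's first criterion).
S(g_2,r): leading monomials are coprime, so the S-polynomial reduces to 0 (Buchberger's first criterion).
S(g_3,r): lcm = c^3. S = 121/10c^2 - 236/25c.
  leading term c^2: subtract (-121/100c)·r from 121/10c^2 - 236/25c → 29/20c
  leading term c: subtract (-29/200)·r from 29/20c → 261/200
  leading term 1: no divisor's leading term divides it; move 261/200 to the remainder.
  remainder 261/200 ≠ 0; add m_5 = 261/200 to the basis.

S(g_1,m_5): leading monomials are coprime, so the S-polynomial reduces to 0 (Buchberger's first criterion).
S(g_2,m_5): leading monomials are coprime, so the S-polynomial reduces to 0 (Buchberger's first criterion).
S(g_3,m_5): leading monomials are coprime, so the S-polynomial reduces to 0 (Buchberger's first criterion).
S(r,m_5): leading monomials are coprime, so the S-polynomial reduces to 0 (Buchberger's first criterion).
Every S-polynomial of the final basis reduces to 0, so we have a Gröbner basis.
Inter-reduce: drop elements whose leading term is divisible by another's, tail-reduce, and make monic.
Reduced Gröbner basis: {1}.
The reduced Gröbner basis of I + (p) is {1}: the ideal is the whole ring, so the enlarged system has no common solution — adjoining p is inconsistent.

The remainder on division by a Gröbner basis is unique — it is the normal form.

Adjoining 4b - 11c + 5 makes the ideal the whole ring: the system is inconsistent.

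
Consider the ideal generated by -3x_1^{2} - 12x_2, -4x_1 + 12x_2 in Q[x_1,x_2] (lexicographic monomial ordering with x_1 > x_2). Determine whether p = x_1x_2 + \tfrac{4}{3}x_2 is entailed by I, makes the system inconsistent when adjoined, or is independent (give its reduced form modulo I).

x_1x_2 + \tfrac{4}{3}x_2 lies in I (it reduces to 0).

First compute the reduced Gröbner basis of I by Buchberger's algorithm.
f_1 = -3x_1^{2} - 12x_2, LT = x_1^{2}.
f_2 = -4x_1 + 12x_2, LT = x_1.

S(f_1,f_2): lcm = x_1^{2}. S = 3x_1x_2 + 4x_2.
  leading term x_1x_2: subtract (-\tfrac{3}{4}x_2)·f_2 from 3x_1x_2 + 4x_2 → 9x_2^{2} + 4x_2
  leading term x_2^{2}: no divisor's leading term divides it; move 9x_2^{2} to the remainder.
  leading term x_2: no divisor's leading term divides it; move 4x_2 to the remainder.
  remainder 9x_2^{2} + 4x_2 ≠ 0; add h_3 = 9x_2^{2} + 4x_2 to the basis.

S(f_1,h_3): leading monomials are coprime, so the S-polynomial reduces to 0 (Buchberger's first criterion).
S(f_2,h_3): leading monomials are coprime, so the S-polynomial reduces to 0 (Buchberger's first criterion).
Every S-polynomial of the final basis reduces to 0, so we have a Gröbner basis.
Inter-reduce: drop elements whose leading term is divisible by another's, tail-reduce, and make monic.
Reduced Gröbner basis: {x_1 - 3x_2, x_2^{2} + \tfrac{4}{9}x_2}.
Label its elements g_1 = x_1 - 3x_2, g_2 = x_2^{2} + \tfrac{4}{9}x_2.

Reduce p = x_1x_2 + \tfrac{4}{3}x_2 modulo G:
  leading term x_1x_2: subtract (x_2)·g_1 from x_1x_2 + \tfrac{4}{3}x_2 → 3x_2^{2} + \tfrac{4}{3}x_2
  leading term x_2^{2}: subtract (3)·g_2 from 3x_2^{2} + \tfrac{4}{3}x_2 → 0
  normal form = 0.
Since the normal form is 0, p ∈ I.

The remainder on division by a Gröbner basis is unique — it is the normal form.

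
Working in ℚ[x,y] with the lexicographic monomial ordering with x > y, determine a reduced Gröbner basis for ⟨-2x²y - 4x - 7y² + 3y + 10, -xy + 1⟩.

f_1 = -2x²y - 4x - 7y² + 3y + 10, LT = x²y.
f_2 = -xy + 1, LT = xy.

S(f_1,f_2): lcm = x²y. S = 3x + 7/2y² - 3/2y - 5.
  leading term x: no divisor's leading term divides it; move 3x to the remainder.
  leading term y²: no divisor's leading term divides it; move 7/2y² to the remainder.
  leading term y: no divisor's leading term divides it; move -3/2y to the remainder.
  leading term 1: no divisor's leading term divides it; move -5 to the remainder.
  remainder 3x + 7/2y² - 3/2y - 5 ≠ 0; add g_3 = 3x + 7/2y² - 3/2y - 5 to the basis.

S(f_2,g_3): lcm = xy. S = -7/6y³ + ½y² + 5/3y - 1.
  leading term y³: no divisor's leading term divides it; move -7/6y³ to the remainder.
  leading term y²: no divisor's leading term divides it; move ½y² to the remainder.
  leading term y: no divisor's leading term divides it; move 5/3y to the remainder.
  leading term 1: no divisor's leading term divides it; move -1 to the remainder.
  remainder -7/6y³ + ½y² + 5/3y - 1 ≠ 0; add g_4 = -7/6y³ + ½y² + 5/3y - 1 to the basis.

The other S-polynomials (S(f_1,g_3), S(f_1,g_4), S(f_2,g_4), S(g_3,g_4)) all reduce to 0 modulo the current basis, so we have a Gröbner basis.
Inter-reduce: drop elements whose leading term is divisible by another's, tail-reduce, and make monic.

G = {x + 7/6y² - ½y - 5/3, y³ - 3/7y² - 10/7y + 6/7}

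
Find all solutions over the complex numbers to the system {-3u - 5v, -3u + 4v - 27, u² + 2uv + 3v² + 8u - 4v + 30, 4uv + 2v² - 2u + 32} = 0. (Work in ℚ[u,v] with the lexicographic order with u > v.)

{(-5, 3)}

Compute a lex Gröbner basis by Buchberger's algorithm.
f_1 = -3u - 5v, LT = u.
f_2 = -3u + 4v - 27, LT = u.
f_3 = u² + 2uv + 8u + 3v² - 4v + 30, LT = u².
f_4 = 4uv - 2u + 2v² + 32, LT = uv.

S(f_1,f_2): lcm = u. S = 3v - 9.
  reduce S modulo (f_1, f_2, f_3, f_4):
  remainder 3v - 9 ≠ 0; add h_5 = 3v - 9 to the basis.

The other S-polynomials (S(f_1,f_3), S(f_1,f_4), S(f_2,f_3), S(f_2,f_4), S(f_3,f_4), S(f_1,h_5), S(f_2,h_5), S(f_3,h_5), S(f_4,h_5)) all reduce to 0 modulo the current basis, so we have a Gröbner basis.
Inter-reduce: drop elements whose leading term is divisible by another's, tail-reduce, and make monic.
Reduced Gröbner basis: {u + 5, v - 3}.

From the last basis element, v - 3 = 0, so v takes values in {3}. Each choice, substituted upward through the basis, yields the corresponding point(s) of the solution set.
  v = 3: the earlier basis element becomes u + 5 = 0, giving u = -5 — point (-5, 3).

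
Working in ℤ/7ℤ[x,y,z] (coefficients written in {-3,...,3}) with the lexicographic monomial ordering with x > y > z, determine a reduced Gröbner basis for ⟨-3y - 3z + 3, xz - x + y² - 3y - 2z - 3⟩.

The reduced Gröbner basis is the canonical form of the ideal for this ordering.

f_1 = -3y - 3z + 3, LT = y.
f_2 = xz - x + y² - 3y - 2z - 3, LT = xz.

The S-polynomials (S(f_1,f_2)) all reduce to 0 modulo the current basis, so we have a Gröbner basis.

G = {xz - x + z² - z + 2, y + z - 1}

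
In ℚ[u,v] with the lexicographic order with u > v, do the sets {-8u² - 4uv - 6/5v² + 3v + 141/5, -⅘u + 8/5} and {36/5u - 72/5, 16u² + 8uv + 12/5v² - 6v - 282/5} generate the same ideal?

For a fixed monomial order, each ideal has a unique reduced Gröbner basis; comparing bases decides equality.
Buchberger on the first generating set:
f_1 = -8u² - 4uv - 6/5v² + 3v + 141/5, LT = u².
f_2 = -⅘u + 8/5, LT = u.

S(f_1,f_2): lcm = u². S = ½uv + 2u + 3/20v² - ⅜v - 141/40.
  reduce S modulo (f_1, f_2):
  remainder 3/20v² + ⅝v + 19/40 ≠ 0; add g_3 = 3/20v² + ⅝v + 19/40 to the basis.

The other S-polynomials (S(f_1,g_3), S(f_2,g_3)) all reduce to 0 modulo the current basis, so we have a Gröbner basis.
Inter-reduce: drop elements whose leading term is divisible by another's, tail-reduce, and make monic.
Reduced Gröbner basis: {u - 2, v² + 25/6v + 19/6}.

Buchberger on the second generating set:
h_1 = 36/5u - 72/5, LT = u.
h_2 = 16u² + 8uv + 12/5v² - 6v - 282/5, LT = u².

S(h_1,h_2): lcm = u². S = -½uv - 2u - 3/20v² + ⅜v + 141/40.
  reduce S modulo (h_1, h_2):
  remainder -3/20v² - ⅝v - 19/40 ≠ 0; add k_3 = -3/20v² - ⅝v - 19/40 to the basis.

The other S-polynomials (S(h_1,k_3), S(h_2,k_3)) all reduce to 0 modulo the current basis, so we have a Gröbner basis.
Inter-reduce: drop elements whose leading term is divisible by another's, tail-reduce, and make monic.
Reduced Gröbner basis: {u - 2, v² + 25/6v + 19/6}.

These coincide, so the ideals are equal.

Yes, the ideals are equal.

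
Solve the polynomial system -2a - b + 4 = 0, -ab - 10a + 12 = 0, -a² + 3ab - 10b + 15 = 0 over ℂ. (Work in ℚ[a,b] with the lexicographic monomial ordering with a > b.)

Compute a lex Gröbner basis by Buchberger's algorithm.
f_1 = -2a - b + 4, LT = a.
f_2 = -ab - 10a + 12, LT = ab.
f_3 = -a² + 3ab - 10b + 15, LT = a².

S(f_1,f_2): lcm = ab. S = -10a + ½b² - 2b + 12.
  leading term a: subtract (5)·f_1 from -10a + ½b² - 2b + 12 → ½b² + 3b - 8
  leading term b²: no divisor's leading term divides it; move ½b² to the remainder.
  leading term b: no divisor's leading term divides it; move 3b to the remainder.
  leading term 1: no divisor's leading term divides it; move -8 to the remainder.
  remainder ½b² + 3b - 8 ≠ 0; add h_4 = ½b² + 3b - 8 to the basis.

S(f_1,f_3): lcm = a². S = 7/2ab - 2a - 10b + 15.
  leading term ab: subtract (-7/4b)·f_1 from 7/2ab - 2a - 10b + 15 → -2a - 7/4b² - 3b + 15
  leading term a: subtract (1)·f_1 from -2a - 7/4b² - 3b + 15 → -7/4b² - 2b + 11
  leading term b²: subtract (-7/2)·h_4 from -7/4b² - 2b + 11 → 17/2b - 17
  leading term b: no divisor's leading term divides it; move 17/2b to the remainder.
  leading term 1: no divisor's leading term divides it; move -17 to the remainder.
  remainder 17/2b - 17 ≠ 0; add h_5 = 17/2b - 17 to the basis.

The other S-polynomials (S(f_2,f_3), S(f_1,h_4), S(f_2,h_4), S(f_3,h_4), S(f_1,h_5), S(f_2,h_5), S(f_3,h_5), S(h_4,h_5)) all reduce to 0 modulo the current basis, so we have a Gröbner basis.
Inter-reduce: drop elements whose leading term is divisible by another's, tail-reduce, and make monic.
Reduced Gröbner basis: {a - 1, b - 2}.

A lex Gröbner basis eliminates variables successively. Here b - 2 depends only on b, with roots {2}; lifting each root through the earlier basis elements recovers the full solutions.
  b = 2: the earlier basis element becomes a - 1 = 0, giving a = 1 — point (1, 2).

{(1, 2)}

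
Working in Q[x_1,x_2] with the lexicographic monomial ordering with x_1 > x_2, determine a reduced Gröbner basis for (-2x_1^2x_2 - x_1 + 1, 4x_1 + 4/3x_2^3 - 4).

f_1 = -2x_1^2x_2 - x_1 + 1, LT = x_1^2x_2.
f_2 = 4x_1 + 4/3x_2^3 - 4, LT = x_1.

S(f_1,f_2): lcm = x_1^2x_2. S = -1/3x_1x_2^4 + x_1x_2 + 1/2x_1 - 1/2.
  leading term x_1x_2^4: subtract (-1/12x_2^4)·f_2 from -1/3x_1x_2^4 + x_1x_2 + 1/2x_1 - 1/2 → x_1x_2 + 1/2x_1 + 1/9x_2^7 - 1/3x_2^4 - 1/2
  leading term x_1x_2: subtract (1/4x_2)·f_2 from x_1x_2 + 1/2x_1 + 1/9x_2^7 - 1/3x_2^4 - 1/2 → 1/2x_1 + 1/9x_2^7 - 2/3x_2^4 + x_2 - 1/2
  leading term x_1: subtract (1/8)·f_2 from 1/2x_1 + 1/9x_2^7 - 2/3x_2^4 + x_2 - 1/2 → 1/9x_2^7 - 2/3x_2^4 - 1/6x_2^3 + x_2
  leading term x_2^7: no divisor's leading term divides it; move 1/9x_2^7 to the remainder.
  leading term x_2^4: no divisor's leading term divides it; move -2/3x_2^4 to the remainder.
  leading term x_2^3: no divisor's leading term divides it; move -1/6x_2^3 to the remainder.
  leading term x_2: no divisor's leading term divides it; move x_2 to the remainder.
  remainder 1/9x_2^7 - 2/3x_2^4 - 1/6x_2^3 + x_2 ≠ 0; add g_3 = 1/9x_2^7 - 2/3x_2^4 - 1/6x_2^3 + x_2 to the basis.

S(f_1,g_3): lcm = x_1^2x_2^7. S = 6x_1^2x_2^4 + 3/2x_1^2x_2^3 - 9x_1^2x_2 + 1/2x_1x_2^6 - 1/2x_2^6.
  leading term x_1^2x_2^4: subtract (-3x_2^3)·f_1 from 6x_1^2x_2^4 + 3/2x_1^2x_2^3 - 9x_1^2x_2 + 1/2x_1x_2^6 - 1/2x_2^6 → 3/2x_1^2x_2^3 - 9x_1^2x_2 + 1/2x_1x_2^6 - 3x_1x_2^3 - 1/2x_2^6 + 3x_2^3
  leading term x_1^2x_2^3: subtract (-3/4x_2^2)·f_1 from 3/2x_1^2x_2^3 - 9x_1^2x_2 + 1/2x_1x_2^6 - 3x_1x_2^3 - 1/2x_2^6 + 3x_2^3 → -9x_1^2x_2 + 1/2x_1x_2^6 - 3x_1x_2^3 - 3/4x_1x_2^2 - 1/2x_2^6 + 3x_2^3 + 3/4x_2^2
  leading term x_1^2x_2: subtract (9/2)·f_1 from -9x_1^2x_2 + 1/2x_1x_2^6 - 3x_1x_2^3 - 3/4x_1x_2^2 - 1/2x_2^6 + 3x_2^3 + 3/4x_2^2 → 1/2x_1x_2^6 - 3x_1x_2^3 - 3/4x_1x_2^2 + 9/2x_1 - 1/2x_2^6 + 3x_2^3 + 3/4x_2^2 - 9/2
  leading term x_1x_2^6: subtract (1/8x_2^6)·f_2 from 1/2x_1x_2^6 - 3x_1x_2^3 - 3/4x_1x_2^2 + 9/2x_1 - 1/2x_2^6 + 3x_2^3 + 3/4x_2^2 - 9/2 → -3x_1x_2^3 - 3/4x_1x_2^2 + 9/2x_1 - 1/6x_2^9 + 3x_2^3 + 3/4x_2^2 - 9/2
  leading term x_1x_2^3: subtract (-3/4x_2^3)·f_2 from -3x_1x_2^3 - 3/4x_1x_2^2 + 9/2x_1 - 1/6x_2^9 + 3x_2^3 + 3/4x_2^2 - 9/2 → -3/4x_1x_2^2 + 9/2x_1 - 1/6x_2^9 + x_2^6 + 3/4x_2^2 - 9/2
  leading term x_1x_2^2: subtract (-3/16x_2^2)·f_2 from -3/4x_1x_2^2 + 9/2x_1 - 1/6x_2^9 + x_2^6 + 3/4x_2^2 - 9/2 → 9/2x_1 - 1/6x_2^9 + x_2^6 + 1/4x_2^5 - 9/2
  leading term x_1: subtract (9/8)·f_2 from 9/2x_1 - 1/6x_2^9 + x_2^6 + 1/4x_2^5 - 9/2 → -1/6x_2^9 + x_2^6 + 1/4x_2^5 - 3/2x_2^3
  leading term x_2^9: subtract (-3/2x_2^2)·g_3 from -1/6x_2^9 + x_2^6 + 1/4x_2^5 - 3/2x_2^3 → 0
  remainder 0.

S(f_2,g_3): leading monomials are coprime, so the S-polynomial reduces to 0 (Buchberger's first criterion).
Every S-polynomial of the final basis reduces to 0, so we have a Gröbner basis.
Inter-reduce: drop elements whose leading term is divisible by another's, tail-reduce, and make monic.

G = {x_1 + 1/3x_2^3 - 1, x_2^7 - 6x_2^4 - 3/2x_2^3 + 9x_2}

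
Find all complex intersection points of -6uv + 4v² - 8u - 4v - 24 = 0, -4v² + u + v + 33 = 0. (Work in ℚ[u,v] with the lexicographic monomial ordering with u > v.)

{(-17/9, -8/3), (-51/2, -5/4), (0, 3)}

Compute a lex Gröbner basis by Buchberger's algorithm.
f_1 = -6uv - 8u + 4v² - 4v - 24, LT = uv.
f_2 = u - 4v² + v + 33, LT = u.

S(f_1,f_2): lcm = uv. S = 4/3u + 4v³ - 5/3v² - 97/3v + 4.
  leading term u: subtract (4/3)·f_2 from 4/3u + 4v³ - 5/3v² - 97/3v + 4 → 4v³ + 11/3v² - 101/3v - 40
  leading term v³: no divisor's leading term divides it; move 4v³ to the remainder.
  leading term v²: no divisor's leading term divides it; move 11/3v² to the remainder.
  leading term v: no divisor's leading term divides it; move -101/3v to the remainder.
  leading term 1: no divisor's leading term divides it; move -40 to the remainder.
  remainder 4v³ + 11/3v² - 101/3v - 40 ≠ 0; add h_3 = 4v³ + 11/3v² - 101/3v - 40 to the basis.

S(f_1,h_3): lcm = uv³. S = 5/12uv² + 101/12uv + 10u - ⅔v⁴ + ⅔v³ + 4v².
  leading term uv²: subtract (-5/72v)·f_1 from 5/12uv² + 101/12uv + 10u - ⅔v⁴ + ⅔v³ + 4v² → 283/36uv + 10u - ⅔v⁴ + 17/18v³ + 67/18v² - 5/3v
  leading term uv: subtract (-283/216)·f_1 from 283/36uv + 10u - ⅔v⁴ + 17/18v³ + 67/18v² - 5/3v → -13/27u - ⅔v⁴ + 17/18v³ + 242/27v² - 373/54v - 283/9
  leading term u: subtract (-13/27)·f_2 from -13/27u - ⅔v⁴ + 17/18v³ + 242/27v² - 373/54v - 283/9 → -⅔v⁴ + 17/18v³ + 190/27v² - 347/54v - 140/9
  leading term v⁴: subtract (-⅙v)·h_3 from -⅔v⁴ + 17/18v³ + 190/27v² - 347/54v - 140/9 → 14/9v³ + 77/54v² - 707/54v - 140/9
  leading term v³: subtract (7/18)·h_3 from 14/9v³ + 77/54v² - 707/54v - 140/9 → 0
  remainder 0.

S(f_2,h_3): leading monomials are coprime, so the S-polynomial reduces to 0 (Buchberger's first criterion).
Every S-polynomial of the final basis reduces to 0, so we have a Gröbner basis.
Inter-reduce: drop elements whose leading term is divisible by another's, tail-reduce, and make monic.
Reduced Gröbner basis: {u - 4v² + v + 33, v³ + 11/12v² - 101/12v - 10}.

Elimination: the polynomial v³ + 11/12v² - 101/12v - 10 lies in the elimination ideal for v, so v ∈ {-8/3, -5/4, 3}. For each such v, the remaining basis elements (now univariate) give the rest of the solution.
  v = -8/3: the earlier basis element becomes u + 17/9 = 0, giving u = -17/9 — point (-17/9, -8/3).
  v = -5/4: the earlier basis element becomes u + 51/2 = 0, giving u = -51/2 — point (-51/2, -5/4).
  v = 3: the earlier basis element becomes u = 0, giving u = 0 — point (0, 3).
Each listed point satisfies every original equation (direct substitution).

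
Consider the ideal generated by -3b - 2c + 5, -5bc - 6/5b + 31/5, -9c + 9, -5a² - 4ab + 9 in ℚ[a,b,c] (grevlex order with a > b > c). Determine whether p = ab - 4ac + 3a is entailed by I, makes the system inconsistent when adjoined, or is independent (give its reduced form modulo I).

First compute the reduced Gröbner basis of I by Buchberger's algorithm.
f_1 = -3b - 2c + 5, LT = b.
f_2 = -5bc - 6/5b + 31/5, LT = bc.
f_3 = -9c + 9, LT = c.
f_4 = -5a² - 4ab + 9, LT = a².

The S-polynomials (S(f_1,f_2), S(f_1,f_3), S(f_1,f_4), S(f_2,f_3), S(f_2,f_4), S(f_3,f_4)) all reduce to 0 modulo the current basis, so we have a Gröbner basis.
Inter-reduce: drop elements whose leading term is divisible by another's, tail-reduce, and make monic.
Reduced Gröbner basis: {a² + ⅘a - 9/5, b - 1, c - 1}.
Label its elements g_1 = a² + ⅘a - 9/5, g_2 = b - 1, g_3 = c - 1.

Reduce p = ab - 4ac + 3a modulo G:
  leading term ab: subtract (a)·g_2 from ab - 4ac + 3a → -4ac + 4a
  leading term ac: subtract (-4a)·g_3 from -4ac + 4a → 0
  normal form = 0.
Since the normal form is 0, p ∈ I.

ab - 4ac + 3a lies in I (it reduces to 0).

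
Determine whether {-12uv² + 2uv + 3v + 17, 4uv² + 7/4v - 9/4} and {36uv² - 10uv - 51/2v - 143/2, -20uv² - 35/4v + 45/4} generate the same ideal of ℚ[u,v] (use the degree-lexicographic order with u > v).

Yes, the ideals are equal.

Two ideals are equal iff their reduced Gröbner bases coincide (the reduced basis is unique for a fixed ordering).
Buchberger on the first generating set:
f_1 = -12uv² + 2uv + 3v + 17, LT = uv².
f_2 = 4uv² + 7/4v - 9/4, LT = uv².

S(f_1,f_2): lcm = uv². S = -⅙uv - 11/16v - 41/48.
  leading term uv: no divisor's leading term divides it; move -⅙uv to the remainder.
  leading term v: no divisor's leading term divides it; move -11/16v to the remainder.
  leading term 1: no divisor's leading term divides it; move -41/48 to the remainder.
  remainder -⅙uv - 11/16v - 41/48 ≠ 0; add g_3 = -⅙uv - 11/16v - 41/48 to the basis.

S(f_1,g_3): lcm = uv². S = -⅙uv - 33/8v² - 43/8v - 17/12.
  leading term uv: subtract (1)·g_3 from -⅙uv - 33/8v² - 43/8v - 17/12 → -33/8v² - 75/16v - 9/16
  leading term v²: no divisor's leading term divides it; move -33/8v² to the remainder.
  leading term v: no divisor's leading term divides it; move -75/16v to the remainder.
  leading term 1: no divisor's leading term divides it; move -9/16 to the remainder.
  remainder -33/8v² - 75/16v - 9/16 ≠ 0; add g_4 = -33/8v² - 75/16v - 9/16 to the basis.

S(f_2,g_3): lcm = uv². S = -33/8v² - 75/16v - 9/16.
  leading term v²: subtract (1)·g_4 from -33/8v² - 75/16v - 9/16 → 0
  remainder 0.

S(f_1,g_4): lcm = uv². S = -43/33uv - 3/22u - ¼v - 17/12.
  leading term uv: subtract (86/11)·g_3 from -43/33uv - 3/22u - ¼v - 17/12 → -3/22u + 41/8v + 463/88
  leading term u: no divisor's leading term divides it; move -3/22u to the remainder.
  leading term v: no divisor's leading term divides it; move 41/8v to the remainder.
  leading term 1: no divisor's leading term divides it; move 463/88 to the remainder.
  remainder -3/22u + 41/8v + 463/88 ≠ 0; add g_5 = -3/22u + 41/8v + 463/88 to the basis.

S(f_2,g_4): lcm = uv². S = -25/22uv - 3/22u + 7/16v - 9/16.
  leading term uv: subtract (75/11)·g_3 from -25/22uv - 3/22u + 7/16v - 9/16 → -3/22u + 41/8v + 463/88
  leading term u: subtract (1)·g_5 from -3/22u + 41/8v + 463/88 → 0
  remainder 0.

S(g_3,g_4): lcm = uv². S = -25/22uv + 33/8v² - 3/22u + 41/8v.
  leading term uv: subtract (75/11)·g_3 from -25/22uv + 33/8v² - 3/22u + 41/8v → 33/8v² - 3/22u + 157/16v + 1025/176
  leading term v²: subtract (-1)·g_4 from 33/8v² - 3/22u + 157/16v + 1025/176 → -3/22u + 41/8v + 463/88
  leading term u: subtract (1)·g_5 from -3/22u + 41/8v + 463/88 → 0
  remainder 0.

S(f_1,g_5): lcm = uv². S = 451/12v³ - ⅙uv + 463/12v² - ¼v - 17/12.
  leading term v³: subtract (-82/9v)·g_4 from 451/12v³ - ⅙uv + 463/12v² - ¼v - 17/12 → -⅙uv - 33/8v² - 43/8v - 17/12
  leading term uv: subtract (1)·g_3 from -⅙uv - 33/8v² - 43/8v - 17/12 → -33/8v² - 75/16v - 9/16
  leading term v²: subtract (1)·g_4 from -33/8v² - 75/16v - 9/16 → 0
  remainder 0.

S(f_2,g_5): lcm = uv². S = 451/12v³ + 463/12v² + 7/16v - 9/16.
  leading term v³: subtract (-82/9v)·g_4 from 451/12v³ + 463/12v² + 7/16v - 9/16 → -33/8v² - 75/16v - 9/16
  leading term v²: subtract (1)·g_4 from -33/8v² - 75/16v - 9/16 → 0
  remainder 0.

S(g_3,g_5): lcm = uv. S = 451/12v² + 1025/24v + 41/8.
  leading term v²: subtract (-82/9)·g_4 from 451/12v² + 1025/24v + 41/8 → 0
  remainder 0.

S(g_4,g_5): leading monomials are coprime, so the S-polynomial reduces to 0 (Buchberger's first criterion).
Every S-polynomial of the final basis reduces to 0, so we have a Gröbner basis.
Inter-reduce: drop elements whose leading term is divisible by another's, tail-reduce, and make monic.
Reduced Gröbner basis: {v² + 25/22v + 3/22, u - 451/12v - 463/12}.

Buchberger on the second generating set:
h_1 = 36uv² - 10uv - 51/2v - 143/2, LT = uv².
h_2 = -20uv² - 35/4v + 45/4, LT = uv².

S(h_1,h_2): lcm = uv². S = -5/18uv - 55/48v - 205/144.
  leading term uv: no divisor's leading term divides it; move -5/18uv to the remainder.
  leading term v: no divisor's leading term divides it; move -55/48v to the remainder.
  leading term 1: no divisor's leading term divides it; move -205/144 to the remainder.
  remainder -5/18uv - 55/48v - 205/144 ≠ 0; add k_3 = -5/18uv - 55/48v - 205/144 to the basis.

S(h_1,k_3): lcm = uv². S = -5/18uv - 33/8v² - 35/6v - 143/72.
  leading term uv: subtract (1)·k_3 from -5/18uv - 33/8v² - 35/6v - 143/72 → -33/8v² - 75/16v - 9/16
  leading term v²: no divisor's leading term divides it; move -33/8v² to the remainder.
  leading term v: no divisor's leading term divides it; move -75/16v to the remainder.
  leading term 1: no divisor's leading term divides it; move -9/16 to the remainder.
  remainder -33/8v² - 75/16v - 9/16 ≠ 0; add k_4 = -33/8v² - 75/16v - 9/16 to the basis.

S(h_2,k_3): lcm = uv². S = -33/8v² - 75/16v - 9/16.
  leading term v²: subtract (1)·k_4 from -33/8v² - 75/16v - 9/16 → 0
  remainder 0.

S(h_1,k_4): lcm = uv². S = -140/99uv - 3/22u - 17/24v - 143/72.
  leading term uv: subtract (56/11)·k_3 from -140/99uv - 3/22u - 17/24v - 143/72 → -3/22u + 41/8v + 463/88
  leading term u: no divisor's leading term divides it; move -3/22u to the remainder.
  leading term v: no divisor's leading term divides it; move 41/8v to the remainder.
  leading term 1: no divisor's leading term divides it; move 463/88 to the remainder.
  remainder -3/22u + 41/8v + 463/88 ≠ 0; add k_5 = -3/22u + 41/8v + 463/88 to the basis.

S(h_2,k_4): lcm = uv². S = -25/22uv - 3/22u + 7/16v - 9/16.
  leading term uv: subtract (45/11)·k_3 from -25/22uv - 3/22u + 7/16v - 9/16 → -3/22u + 41/8v + 463/88
  leading term u: subtract (1)·k_5 from -3/22u + 41/8v + 463/88 → 0
  remainder 0.

S(k_3,k_4): lcm = uv². S = -25/22uv + 33/8v² - 3/22u + 41/8v.
  leading term uv: subtract (45/11)·k_3 from -25/22uv + 33/8v² - 3/22u + 41/8v → 33/8v² - 3/22u + 157/16v + 1025/176
  leading term v²: subtract (-1)·k_4 from 33/8v² - 3/22u + 157/16v + 1025/176 → -3/22u + 41/8v + 463/88
  leading term u: subtract (1)·k_5 from -3/22u + 41/8v + 463/88 → 0
  remainder 0.

S(h_1,k_5): lcm = uv². S = 451/12v³ - 5/18uv + 463/12v² - 17/24v - 143/72.
  leading term v³: subtract (-82/9v)·k_4 from 451/12v³ - 5/18uv + 463/12v² - 17/24v - 143/72 → -5/18uv - 33/8v² - 35/6v - 143/72
  leading term uv: subtract (1)·k_3 from -5/18uv - 33/8v² - 35/6v - 143/72 → -33/8v² - 75/16v - 9/16
  leading term v²: subtract (1)·k_4 from -33/8v² - 75/16v - 9/16 → 0
  remainder 0.

S(h_2,k_5): lcm = uv². S = 451/12v³ + 463/12v² + 7/16v - 9/16.
  leading term v³: subtract (-82/9v)·k_4 from 451/12v³ + 463/12v² + 7/16v - 9/16 → -33/8v² - 75/16v - 9/16
  leading term v²: subtract (1)·k_4 from -33/8v² - 75/16v - 9/16 → 0
  remainder 0.

S(k_3,k_5): lcm = uv. S = 451/12v² + 1025/24v + 41/8.
  leading term v²: subtract (-82/9)·k_4 from 451/12v² + 1025/24v + 41/8 → 0
  remainder 0.

S(k_4,k_5): leading monomials are coprime, so the S-polynomial reduces to 0 (Buchberger's first criterion).
Every S-polynomial of the final basis reduces to 0, so we have a Gröbner basis.
Inter-reduce: drop elements whose leading term is divisible by another's, tail-reduce, and make monic.
Reduced Gröbner basis: {v² + 25/22v + 3/22, u - 451/12v - 463/12}.

Same reduced basis, so the two generating sets span the same ideal.
The same test decides containment: I ⊆ J iff every generator of I reduces to 0 modulo a Gröbner basis of J.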